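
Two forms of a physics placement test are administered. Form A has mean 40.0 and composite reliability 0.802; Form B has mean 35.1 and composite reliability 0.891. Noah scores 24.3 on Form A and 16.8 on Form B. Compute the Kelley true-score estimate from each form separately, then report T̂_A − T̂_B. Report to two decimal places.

T̂_A = 0.802(24.3) + 0.198(40.0) = 27.4086
T̂_B = 0.891(16.8) + 0.109(35.1) = 18.7947
T̂_A − T̂_B = 8.6139

8.61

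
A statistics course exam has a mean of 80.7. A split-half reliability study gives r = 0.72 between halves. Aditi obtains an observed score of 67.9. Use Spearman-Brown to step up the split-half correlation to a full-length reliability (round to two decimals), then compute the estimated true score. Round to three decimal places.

69.948

Spearman-Brown: ρ = 2r/(1 + r) = 2(0.72)/(1 + 0.72) = 1.440/1.72 = 0.8372 → 0.84
Kelley's formula gives T̂ = 0.84·67.9 + 0.16·80.7 = 57.036 + 12.912 = 69.9480.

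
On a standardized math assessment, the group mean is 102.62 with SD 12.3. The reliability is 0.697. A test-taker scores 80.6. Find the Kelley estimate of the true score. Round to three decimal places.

T̂ = 0.697(80.6) + 0.303(102.62) = 56.1782 + 31.09386 = 87.2721 → 87.272

87.272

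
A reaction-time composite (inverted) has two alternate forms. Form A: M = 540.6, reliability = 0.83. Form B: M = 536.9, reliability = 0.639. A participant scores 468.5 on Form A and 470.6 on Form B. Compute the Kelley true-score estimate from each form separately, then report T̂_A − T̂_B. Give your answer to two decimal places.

-13.78

T̂_A = 0.83(468.5) + 0.17(540.6) = 480.7570
T̂_B = 0.639(470.6) + 0.361(536.9) = 494.5343
T̂_A − T̂_B = -13.7773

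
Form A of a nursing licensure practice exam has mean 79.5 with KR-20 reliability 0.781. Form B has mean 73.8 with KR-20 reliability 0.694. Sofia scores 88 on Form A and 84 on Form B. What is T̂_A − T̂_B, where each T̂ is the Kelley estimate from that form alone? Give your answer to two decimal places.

T̂_A = 0.781(88) + 0.219(79.5) = 86.1385
T̂_B = 0.694(84) + 0.306(73.8) = 80.8788
T̂_A − T̂_B = 5.2597

5.26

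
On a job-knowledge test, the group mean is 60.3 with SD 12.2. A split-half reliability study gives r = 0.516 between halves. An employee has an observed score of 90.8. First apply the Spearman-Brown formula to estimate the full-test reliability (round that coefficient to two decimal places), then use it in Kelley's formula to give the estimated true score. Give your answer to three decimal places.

81.040

Spearman-Brown: ρ = 2r/(1 + r) = 2(0.516)/(1 + 0.516) = 1.0320/1.516 = 0.6807 → 0.68
T̂ = 0.68(90.8) + 0.32(60.3) = 61.744 + 19.296 = 81.0400 → 81.040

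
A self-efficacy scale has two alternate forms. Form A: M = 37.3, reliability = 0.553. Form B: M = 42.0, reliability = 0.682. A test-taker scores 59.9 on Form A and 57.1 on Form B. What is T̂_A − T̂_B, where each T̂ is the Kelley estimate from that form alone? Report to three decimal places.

-2.500

T̂_A = 0.553(59.9) + 0.447(37.3) = 49.79780
T̂_B = 0.682(57.1) + 0.318(42.0) = 52.29820
T̂_A − T̂_B = -2.50040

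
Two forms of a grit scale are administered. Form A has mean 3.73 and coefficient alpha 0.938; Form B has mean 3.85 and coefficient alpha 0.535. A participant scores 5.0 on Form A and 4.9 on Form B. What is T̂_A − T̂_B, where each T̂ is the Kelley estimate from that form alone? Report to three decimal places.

0.510

T̂_A = 0.938(5.0) + 0.062(3.73) = 4.92126
T̂_B = 0.535(4.9) + 0.465(3.85) = 4.41175
T̂_A − T̂_B = 0.50951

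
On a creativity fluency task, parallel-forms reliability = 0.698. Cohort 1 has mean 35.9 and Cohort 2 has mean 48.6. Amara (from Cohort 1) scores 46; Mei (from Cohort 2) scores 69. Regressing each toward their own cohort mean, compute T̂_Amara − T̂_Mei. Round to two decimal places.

T̂_Amara = 0.698(46) + 0.302(35.9) = 42.9498
T̂_Mei = 0.698(69) + 0.302(48.6) = 62.8392
Difference = 42.9498 − 62.8392 = -19.8894

-19.89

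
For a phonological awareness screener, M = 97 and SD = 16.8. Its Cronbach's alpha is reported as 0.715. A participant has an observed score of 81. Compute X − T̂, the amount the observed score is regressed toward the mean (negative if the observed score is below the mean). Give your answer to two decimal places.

Kelley's formula gives T̂ = 0.715·81 + 0.285·97 = 57.915 + 27.645 = 85.5600.
X − T̂ = 81 − 85.560 = -4.560 → -4.56

-4.56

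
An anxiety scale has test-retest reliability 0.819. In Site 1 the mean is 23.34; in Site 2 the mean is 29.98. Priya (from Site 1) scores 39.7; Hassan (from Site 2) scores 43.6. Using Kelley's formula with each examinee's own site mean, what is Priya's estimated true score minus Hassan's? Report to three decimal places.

-4.396

T̂_Priya = 0.819(39.7) + 0.181(23.34) = 36.73884
T̂_Hassan = 0.819(43.6) + 0.181(29.98) = 41.13478
Difference = 36.73884 − 41.13478 = -4.39594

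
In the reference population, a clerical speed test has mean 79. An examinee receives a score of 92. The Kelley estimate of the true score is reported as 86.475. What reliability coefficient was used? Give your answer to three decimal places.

0.575

T̂ = ρX + (1 − ρ)μ  ⇒  T̂ − μ = ρ(X − μ)
ρ = (T̂ − μ)/(X − μ) = (86.475 − 79) / (92 − 79) = 7.475 / 13.0 = 0.57500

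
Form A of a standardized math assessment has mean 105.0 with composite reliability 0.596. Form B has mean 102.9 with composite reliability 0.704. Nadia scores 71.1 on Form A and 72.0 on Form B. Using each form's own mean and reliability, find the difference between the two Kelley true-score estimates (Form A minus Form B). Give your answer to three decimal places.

T̂_A = 0.596(71.1) + 0.404(105.0) = 84.79560
T̂_B = 0.704(72.0) + 0.296(102.9) = 81.14640
T̂_A − T̂_B = 3.64920

3.649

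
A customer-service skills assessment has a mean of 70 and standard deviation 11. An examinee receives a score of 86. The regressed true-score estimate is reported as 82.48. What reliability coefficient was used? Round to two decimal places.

T̂ = ρX + (1 − ρ)μ  ⇒  T̂ − μ = ρ(X − μ)
ρ = (T̂ − μ)/(X − μ) = (82.48 − 70) / (86 − 70) = 12.48 / 16.0 = 0.7800

0.78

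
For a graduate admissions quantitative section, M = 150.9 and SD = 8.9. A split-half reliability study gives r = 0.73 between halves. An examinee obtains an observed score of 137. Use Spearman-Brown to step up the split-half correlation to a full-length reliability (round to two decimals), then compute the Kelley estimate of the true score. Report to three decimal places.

Spearman-Brown: ρ = 2r/(1 + r) = 2(0.73)/(1 + 0.73) = 1.460/1.73 = 0.8439 → 0.84
Regress the observed score toward the mean by the unreliability: T̂ = 0.84·137 + 0.16·150.9 = 115.08 + 24.144 = 139.2240.

139.224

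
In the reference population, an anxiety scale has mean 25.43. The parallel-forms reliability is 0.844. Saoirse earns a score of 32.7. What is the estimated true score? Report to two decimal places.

31.57

Kelley's formula gives T̂ = 0.844·32.7 + 0.156·25.43 = 27.5988 + 3.96708 = 31.566.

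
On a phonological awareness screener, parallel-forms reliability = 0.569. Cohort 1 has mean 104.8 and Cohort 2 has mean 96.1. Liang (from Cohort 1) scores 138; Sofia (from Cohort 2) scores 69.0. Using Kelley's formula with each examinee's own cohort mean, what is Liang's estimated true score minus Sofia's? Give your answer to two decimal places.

T̂_Liang = 0.569(138) + 0.431(104.8) = 123.6908
T̂_Sofia = 0.569(69.0) + 0.431(96.1) = 80.6801
Difference = 123.6908 − 80.6801 = 43.0107

43.01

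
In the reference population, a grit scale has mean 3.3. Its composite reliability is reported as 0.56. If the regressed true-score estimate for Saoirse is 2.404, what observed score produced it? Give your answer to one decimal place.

1.7

T̂ = ρX + (1 − ρ)μ  ⇒  X = (T̂ − (1 − ρ)μ) / ρ
X = (2.404 − 0.44 × 3.3) / 0.56 = (2.404 − 1.452) / 0.56 = 0.952 / 0.56 = 1.700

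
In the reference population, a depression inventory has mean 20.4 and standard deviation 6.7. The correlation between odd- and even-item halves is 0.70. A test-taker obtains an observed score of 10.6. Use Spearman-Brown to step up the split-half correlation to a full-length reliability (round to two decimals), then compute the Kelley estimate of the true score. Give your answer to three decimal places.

12.364

Spearman-Brown: ρ = 2r/(1 + r) = 2(0.70)/(1 + 0.70) = 1.400/1.70 = 0.8235 → 0.82
T̂ = ρX + (1 − ρ)μ
  = 0.82 × 10.6 + 0.18 × 20.4
  = 8.692 + 3.672
  = 12.3640
  ≈ 12.364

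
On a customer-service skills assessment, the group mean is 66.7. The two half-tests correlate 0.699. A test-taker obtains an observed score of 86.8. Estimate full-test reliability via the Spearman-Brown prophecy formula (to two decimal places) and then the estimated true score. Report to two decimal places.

83.18

Spearman-Brown: ρ = 2r/(1 + r) = 2(0.699)/(1 + 0.699) = 1.3980/1.699 = 0.8228 → 0.82
T̂ = 0.82(86.8) + 0.18(66.7) = 71.176 + 12.006 = 83.182 → 83.18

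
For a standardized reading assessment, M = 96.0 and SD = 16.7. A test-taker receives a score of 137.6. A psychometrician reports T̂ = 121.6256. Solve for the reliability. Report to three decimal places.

T̂ = ρX + (1 − ρ)μ  ⇒  T̂ − μ = ρ(X − μ)
ρ = (T̂ − μ)/(X − μ) = (121.6256 − 96.0) / (137.6 − 96.0) = 25.6256 / 41.6 = 0.61600

0.616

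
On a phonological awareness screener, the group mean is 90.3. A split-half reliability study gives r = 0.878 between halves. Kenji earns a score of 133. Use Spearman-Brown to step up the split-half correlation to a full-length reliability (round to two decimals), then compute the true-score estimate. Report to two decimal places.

130.44

Spearman-Brown: ρ = 2r/(1 + r) = 2(0.878)/(1 + 0.878) = 1.7560/1.878 = 0.9350 → 0.94
Weight the observed score by reliability and the mean by (1 − reliability): T̂ = 0.94·133 + 0.06·90.3 = 125.02 + 5.418 = 130.438.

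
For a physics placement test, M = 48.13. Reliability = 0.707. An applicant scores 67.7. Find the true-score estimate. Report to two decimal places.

61.97

T̂ = ρX + (1 − ρ)μ
  = 0.707 × 67.7 + 0.293 × 48.13
  = 47.8639 + 14.10209
  = 61.966
  ≈ 61.97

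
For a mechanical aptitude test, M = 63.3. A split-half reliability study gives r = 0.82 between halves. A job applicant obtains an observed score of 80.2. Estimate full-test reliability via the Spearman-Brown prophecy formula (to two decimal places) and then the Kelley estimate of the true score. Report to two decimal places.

78.51

Spearman-Brown: ρ = 2r/(1 + r) = 2(0.82)/(1 + 0.82) = 1.640/1.82 = 0.9011 → 0.90
T̂ = 0.90(80.2) + 0.10(63.3) = 72.180 + 6.330 = 78.510 → 78.51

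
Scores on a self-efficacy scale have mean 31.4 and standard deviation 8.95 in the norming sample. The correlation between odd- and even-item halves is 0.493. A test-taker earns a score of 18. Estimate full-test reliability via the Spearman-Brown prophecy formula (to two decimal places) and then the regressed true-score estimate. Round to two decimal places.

Spearman-Brown: ρ = 2r/(1 + r) = 2(0.493)/(1 + 0.493) = 0.9860/1.493 = 0.6604 → 0.66
Kelley's formula gives T̂ = 0.66·18 + 0.34·31.4 = 11.88 + 10.676 = 22.556.

22.56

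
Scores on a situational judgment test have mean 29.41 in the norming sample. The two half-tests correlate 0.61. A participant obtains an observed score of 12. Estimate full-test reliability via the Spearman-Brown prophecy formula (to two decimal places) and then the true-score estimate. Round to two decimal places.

16.18

Spearman-Brown: ρ = 2r/(1 + r) = 2(0.61)/(1 + 0.61) = 1.220/1.61 = 0.7578 → 0.76
Weight the observed score by reliability and the mean by (1 − reliability): T̂ = 0.76·12 + 0.24·29.41 = 9.12 + 7.0584 = 16.178.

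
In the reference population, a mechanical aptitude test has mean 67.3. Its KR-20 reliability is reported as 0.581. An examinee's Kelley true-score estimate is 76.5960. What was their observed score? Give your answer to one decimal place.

83.3

T̂ = ρX + (1 − ρ)μ  ⇒  X = (T̂ − (1 − ρ)μ) / ρ
X = (76.5960 − 0.419 × 67.3) / 0.581 = (76.5960 − 28.1987) / 0.581 = 48.3973 / 0.581 = 83.300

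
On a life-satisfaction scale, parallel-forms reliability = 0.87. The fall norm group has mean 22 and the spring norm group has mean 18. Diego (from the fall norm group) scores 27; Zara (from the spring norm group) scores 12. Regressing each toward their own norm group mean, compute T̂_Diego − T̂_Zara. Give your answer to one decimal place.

13.6

T̂_Diego = 0.87(27) + 0.13(22) = 26.350
T̂_Zara = 0.87(12) + 0.13(18) = 12.780
Difference = 26.350 − 12.780 = 13.570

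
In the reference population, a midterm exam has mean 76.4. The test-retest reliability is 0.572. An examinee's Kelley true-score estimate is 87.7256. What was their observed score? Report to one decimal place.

T̂ = ρX + (1 − ρ)μ  ⇒  X = (T̂ − (1 − ρ)μ) / ρ
X = (87.7256 − 0.428 × 76.4) / 0.572 = (87.7256 − 32.6992) / 0.572 = 55.0264 / 0.572 = 96.200

96.2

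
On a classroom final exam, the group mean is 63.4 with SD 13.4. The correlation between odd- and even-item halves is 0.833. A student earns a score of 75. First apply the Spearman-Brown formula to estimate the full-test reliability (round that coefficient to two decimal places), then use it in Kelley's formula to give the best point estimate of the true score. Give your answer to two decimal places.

Spearman-Brown: ρ = 2r/(1 + r) = 2(0.833)/(1 + 0.833) = 1.6660/1.833 = 0.9089 → 0.91
Weight the observed score by reliability and the mean by (1 − reliability): T̂ = 0.91·75 + 0.09·63.4 = 68.25 + 5.706 = 73.956.

73.96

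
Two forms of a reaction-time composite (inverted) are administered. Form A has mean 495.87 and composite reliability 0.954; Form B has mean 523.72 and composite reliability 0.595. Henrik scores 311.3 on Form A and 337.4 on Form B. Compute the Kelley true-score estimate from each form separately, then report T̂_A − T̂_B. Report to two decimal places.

-93.07

T̂_A = 0.954(311.3) + 0.046(495.87) = 319.7902
T̂_B = 0.595(337.4) + 0.405(523.72) = 412.8596
T̂_A − T̂_B = -93.0694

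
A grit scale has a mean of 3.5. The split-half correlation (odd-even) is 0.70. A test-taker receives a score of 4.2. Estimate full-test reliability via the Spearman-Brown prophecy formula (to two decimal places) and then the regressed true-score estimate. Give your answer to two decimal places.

4.07

Spearman-Brown: ρ = 2r/(1 + r) = 2(0.70)/(1 + 0.70) = 1.400/1.70 = 0.8235 → 0.82
T̂ = 0.82(4.2) + 0.18(3.5) = 3.444 + 0.630 = 4.074 → 4.07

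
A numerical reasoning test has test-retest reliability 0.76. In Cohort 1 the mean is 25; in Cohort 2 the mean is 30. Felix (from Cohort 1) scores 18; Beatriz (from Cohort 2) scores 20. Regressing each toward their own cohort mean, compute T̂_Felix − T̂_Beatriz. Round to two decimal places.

-2.72

T̂_Felix = 0.76(18) + 0.24(25) = 19.6800
T̂_Beatriz = 0.76(20) + 0.24(30) = 22.4000
Difference = 19.6800 − 22.4000 = -2.7200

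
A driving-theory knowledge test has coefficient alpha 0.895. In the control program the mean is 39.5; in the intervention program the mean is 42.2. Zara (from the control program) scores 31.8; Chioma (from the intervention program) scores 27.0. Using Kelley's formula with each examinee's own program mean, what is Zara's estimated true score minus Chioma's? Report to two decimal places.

T̂_Zara = 0.895(31.8) + 0.105(39.5) = 32.6085
T̂_Chioma = 0.895(27.0) + 0.105(42.2) = 28.5960
Difference = 32.6085 − 28.5960 = 4.0125

4.01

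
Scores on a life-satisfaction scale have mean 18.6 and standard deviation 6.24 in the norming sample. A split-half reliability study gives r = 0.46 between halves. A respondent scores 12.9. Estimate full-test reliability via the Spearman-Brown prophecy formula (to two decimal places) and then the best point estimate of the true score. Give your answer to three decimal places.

15.009

Spearman-Brown: ρ = 2r/(1 + r) = 2(0.46)/(1 + 0.46) = 0.920/1.46 = 0.6301 → 0.63
T̂ = ρX + (1 − ρ)μ
  = 0.63 × 12.9 + 0.37 × 18.6
  = 8.127 + 6.882
  = 15.0090
  ≈ 15.009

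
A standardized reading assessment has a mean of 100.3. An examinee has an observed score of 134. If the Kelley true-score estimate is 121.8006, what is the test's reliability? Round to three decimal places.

0.638

T̂ = ρX + (1 − ρ)μ  ⇒  T̂ − μ = ρ(X − μ)
ρ = (T̂ − μ)/(X − μ) = (121.8006 − 100.3) / (134 − 100.3) = 21.5006 / 33.7 = 0.63800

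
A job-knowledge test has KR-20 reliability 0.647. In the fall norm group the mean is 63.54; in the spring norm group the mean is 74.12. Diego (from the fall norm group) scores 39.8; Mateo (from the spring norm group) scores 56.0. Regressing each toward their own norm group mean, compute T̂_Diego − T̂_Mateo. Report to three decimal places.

T̂_Diego = 0.647(39.8) + 0.353(63.54) = 48.18022
T̂_Mateo = 0.647(56.0) + 0.353(74.12) = 62.39636
Difference = 48.18022 − 62.39636 = -14.21614

-14.216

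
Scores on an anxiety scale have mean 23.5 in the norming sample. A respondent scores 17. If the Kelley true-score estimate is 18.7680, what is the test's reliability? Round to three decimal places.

T̂ = ρX + (1 − ρ)μ  ⇒  T̂ − μ = ρ(X − μ)
ρ = (T̂ − μ)/(X − μ) = (18.7680 − 23.5) / (17 − 23.5) = -4.7320 / -6.5 = 0.72800

0.728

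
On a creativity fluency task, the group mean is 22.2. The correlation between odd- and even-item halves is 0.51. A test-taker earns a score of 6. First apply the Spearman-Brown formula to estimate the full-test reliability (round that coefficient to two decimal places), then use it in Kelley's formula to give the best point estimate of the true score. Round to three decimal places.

Spearman-Brown: ρ = 2r/(1 + r) = 2(0.51)/(1 + 0.51) = 1.020/1.51 = 0.6755 → 0.68
T̂ = 0.68(6) + 0.32(22.2) = 4.08 + 7.104 = 11.1840 → 11.184

11.184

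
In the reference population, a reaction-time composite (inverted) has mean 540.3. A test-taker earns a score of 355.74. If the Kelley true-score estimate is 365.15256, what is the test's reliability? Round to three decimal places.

T̂ = ρX + (1 − ρ)μ  ⇒  T̂ − μ = ρ(X − μ)
ρ = (T̂ − μ)/(X − μ) = (365.15256 − 540.3) / (355.74 − 540.3) = -175.14744 / -184.56 = 0.94900

0.949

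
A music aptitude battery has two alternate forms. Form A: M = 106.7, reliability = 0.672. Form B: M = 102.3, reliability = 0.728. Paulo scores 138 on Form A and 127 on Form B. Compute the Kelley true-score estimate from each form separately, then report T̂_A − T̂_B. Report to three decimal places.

7.452

T̂_A = 0.672(138) + 0.328(106.7) = 127.73360
T̂_B = 0.728(127) + 0.272(102.3) = 120.28160
T̂_A − T̂_B = 7.45200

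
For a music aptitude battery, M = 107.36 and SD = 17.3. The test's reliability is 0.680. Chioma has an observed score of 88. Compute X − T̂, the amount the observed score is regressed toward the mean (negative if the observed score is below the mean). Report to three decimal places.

-6.195

T̂ = 0.680(88) + 0.320(107.36) = 59.840 + 34.35520 = 94.19520 → 94.1952
X − T̂ = 88 − 94.1952 = -6.1952 → -6.195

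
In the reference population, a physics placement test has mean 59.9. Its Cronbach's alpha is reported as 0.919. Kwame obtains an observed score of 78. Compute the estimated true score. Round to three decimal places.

76.534

T̂ = 0.919(78) + 0.081(59.9) = 71.682 + 4.8519 = 76.5339 → 76.534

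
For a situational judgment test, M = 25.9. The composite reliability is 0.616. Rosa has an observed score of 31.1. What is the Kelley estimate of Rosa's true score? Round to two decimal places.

Regress the observed score toward the mean by the unreliability: T̂ = 0.616·31.1 + 0.384·25.9 = 19.1576 + 9.9456 = 29.103.

29.10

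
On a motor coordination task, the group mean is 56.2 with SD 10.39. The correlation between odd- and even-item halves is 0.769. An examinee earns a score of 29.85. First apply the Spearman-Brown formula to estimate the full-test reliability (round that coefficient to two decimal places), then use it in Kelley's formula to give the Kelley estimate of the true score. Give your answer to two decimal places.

Spearman-Brown: ρ = 2r/(1 + r) = 2(0.769)/(1 + 0.769) = 1.5380/1.769 = 0.8694 → 0.87
T̂ = ρX + (1 − ρ)μ
  = 0.87 × 29.85 + 0.13 × 56.2
  = 25.9695 + 7.306
  = 33.276
  ≈ 33.28

33.28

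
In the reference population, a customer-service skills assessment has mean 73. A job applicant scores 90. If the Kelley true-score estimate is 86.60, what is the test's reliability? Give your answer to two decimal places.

0.80

T̂ = ρX + (1 − ρ)μ  ⇒  T̂ − μ = ρ(X − μ)
ρ = (T̂ − μ)/(X − μ) = (86.60 − 73) / (90 − 73) = 13.60 / 17.0 = 0.8000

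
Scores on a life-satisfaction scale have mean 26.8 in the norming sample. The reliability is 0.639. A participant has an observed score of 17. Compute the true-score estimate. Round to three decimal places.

Kelley's formula gives T̂ = 0.639·17 + 0.361·26.8 = 10.863 + 9.6748 = 20.5378.

20.538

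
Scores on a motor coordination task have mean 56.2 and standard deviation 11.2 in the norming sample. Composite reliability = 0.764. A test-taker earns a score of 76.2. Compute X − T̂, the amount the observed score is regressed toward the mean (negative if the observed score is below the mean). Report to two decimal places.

T̂ = ρX + (1 − ρ)μ
  = 0.764 × 76.2 + 0.236 × 56.2
  = 58.2168 + 13.2632
  = 71.4800
  ≈ 71.480
X − T̂ = 76.2 − 71.480 = 4.720 → 4.72

4.72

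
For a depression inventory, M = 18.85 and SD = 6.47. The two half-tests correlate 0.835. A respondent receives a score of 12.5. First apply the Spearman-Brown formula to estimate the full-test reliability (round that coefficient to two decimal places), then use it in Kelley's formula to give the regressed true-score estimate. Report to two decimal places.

Spearman-Brown: ρ = 2r/(1 + r) = 2(0.835)/(1 + 0.835) = 1.6700/1.835 = 0.9101 → 0.91
Regress the observed score toward the mean by the unreliability: T̂ = 0.91·12.5 + 0.09·18.85 = 11.375 + 1.6965 = 13.072.

13.07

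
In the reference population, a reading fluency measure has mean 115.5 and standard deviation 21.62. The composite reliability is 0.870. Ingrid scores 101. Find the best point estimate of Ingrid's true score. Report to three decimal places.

102.885

T̂ = 0.870(101) + 0.130(115.5) = 87.870 + 15.0150 = 102.8850 → 102.885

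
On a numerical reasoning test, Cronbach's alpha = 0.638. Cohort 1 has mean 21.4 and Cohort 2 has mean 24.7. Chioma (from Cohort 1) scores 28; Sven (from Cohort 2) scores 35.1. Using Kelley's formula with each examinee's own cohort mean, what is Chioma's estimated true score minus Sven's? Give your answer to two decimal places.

T̂_Chioma = 0.638(28) + 0.362(21.4) = 25.6108
T̂_Sven = 0.638(35.1) + 0.362(24.7) = 31.3352
Difference = 25.6108 − 31.3352 = -5.7244

-5.72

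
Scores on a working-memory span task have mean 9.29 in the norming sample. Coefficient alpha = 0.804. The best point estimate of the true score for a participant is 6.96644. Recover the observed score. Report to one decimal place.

T̂ = ρX + (1 − ρ)μ  ⇒  X = (T̂ − (1 − ρ)μ) / ρ
X = (6.96644 − 0.196 × 9.29) / 0.804 = (6.96644 − 1.82084) / 0.804 = 5.14560 / 0.804 = 6.400

6.4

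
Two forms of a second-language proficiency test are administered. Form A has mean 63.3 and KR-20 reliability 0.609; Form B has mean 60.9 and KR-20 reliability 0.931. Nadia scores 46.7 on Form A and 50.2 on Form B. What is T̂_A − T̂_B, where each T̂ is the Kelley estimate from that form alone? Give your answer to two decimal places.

T̂_A = 0.609(46.7) + 0.391(63.3) = 53.1906
T̂_B = 0.931(50.2) + 0.069(60.9) = 50.9383
T̂_A − T̂_B = 2.2523

2.25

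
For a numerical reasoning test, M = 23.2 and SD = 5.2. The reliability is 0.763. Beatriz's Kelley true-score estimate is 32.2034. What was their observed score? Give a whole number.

T̂ = ρX + (1 − ρ)μ  ⇒  X = (T̂ − (1 − ρ)μ) / ρ
X = (32.2034 − 0.237 × 23.2) / 0.763 = (32.2034 − 5.4984) / 0.763 = 26.7050 / 0.763 = 35.00

35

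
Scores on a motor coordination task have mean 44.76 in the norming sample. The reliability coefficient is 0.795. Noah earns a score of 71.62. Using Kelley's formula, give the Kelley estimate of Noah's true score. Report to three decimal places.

66.114

Regress the observed score toward the mean by the unreliability: T̂ = 0.795·71.62 + 0.205·44.76 = 56.93790 + 9.17580 = 66.1137.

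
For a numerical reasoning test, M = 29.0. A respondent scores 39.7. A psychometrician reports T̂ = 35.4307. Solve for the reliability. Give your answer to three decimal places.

T̂ = ρX + (1 − ρ)μ  ⇒  T̂ − μ = ρ(X − μ)
ρ = (T̂ − μ)/(X − μ) = (35.4307 − 29.0) / (39.7 − 29.0) = 6.4307 / 10.7 = 0.60100

0.601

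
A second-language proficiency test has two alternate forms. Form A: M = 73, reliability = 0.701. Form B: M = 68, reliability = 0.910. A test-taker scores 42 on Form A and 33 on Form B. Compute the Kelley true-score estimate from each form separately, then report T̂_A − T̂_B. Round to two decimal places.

T̂_A = 0.701(42) + 0.299(73) = 51.2690
T̂_B = 0.910(33) + 0.090(68) = 36.1500
T̂_A − T̂_B = 15.1190

15.12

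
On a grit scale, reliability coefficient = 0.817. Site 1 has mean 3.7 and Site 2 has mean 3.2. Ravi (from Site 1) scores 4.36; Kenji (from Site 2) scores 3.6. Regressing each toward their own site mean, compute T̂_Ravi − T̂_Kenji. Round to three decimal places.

0.712

T̂_Ravi = 0.817(4.36) + 0.183(3.7) = 4.23922
T̂_Kenji = 0.817(3.6) + 0.183(3.2) = 3.52680
Difference = 4.23922 − 3.52680 = 0.71242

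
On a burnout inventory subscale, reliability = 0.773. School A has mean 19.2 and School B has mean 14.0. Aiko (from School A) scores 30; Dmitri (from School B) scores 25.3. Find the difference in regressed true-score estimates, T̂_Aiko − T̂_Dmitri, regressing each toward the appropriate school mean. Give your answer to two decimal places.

T̂_Aiko = 0.773(30) + 0.227(19.2) = 27.5484
T̂_Dmitri = 0.773(25.3) + 0.227(14.0) = 22.7349
Difference = 27.5484 − 22.7349 = 4.8135

4.81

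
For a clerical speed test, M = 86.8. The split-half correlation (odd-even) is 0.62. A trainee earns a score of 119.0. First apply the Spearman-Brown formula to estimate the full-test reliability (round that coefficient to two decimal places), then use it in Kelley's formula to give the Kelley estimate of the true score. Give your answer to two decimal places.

111.59

Spearman-Brown: ρ = 2r/(1 + r) = 2(0.62)/(1 + 0.62) = 1.240/1.62 = 0.7654 → 0.77
Weight the observed score by reliability and the mean by (1 − reliability): T̂ = 0.77·119.0 + 0.23·86.8 = 91.630 + 19.964 = 111.594.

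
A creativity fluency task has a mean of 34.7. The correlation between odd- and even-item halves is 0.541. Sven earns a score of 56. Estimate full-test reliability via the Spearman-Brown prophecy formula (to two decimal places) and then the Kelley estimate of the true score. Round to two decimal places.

Spearman-Brown: ρ = 2r/(1 + r) = 2(0.541)/(1 + 0.541) = 1.0820/1.541 = 0.7021 → 0.70
T̂ = ρX + (1 − ρ)μ
  = 0.70 × 56 + 0.30 × 34.7
  = 39.20 + 10.410
  = 49.610
  ≈ 49.61

49.61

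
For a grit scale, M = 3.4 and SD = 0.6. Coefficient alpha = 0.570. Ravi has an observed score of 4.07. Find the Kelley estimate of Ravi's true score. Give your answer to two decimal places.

T̂ = 0.570(4.07) + 0.430(3.4) = 2.31990 + 1.4620 = 3.782 → 3.78

3.78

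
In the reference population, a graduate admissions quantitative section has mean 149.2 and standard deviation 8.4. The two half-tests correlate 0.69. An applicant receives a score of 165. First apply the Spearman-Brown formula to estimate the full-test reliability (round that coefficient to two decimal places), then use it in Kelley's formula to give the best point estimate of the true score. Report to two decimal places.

Spearman-Brown: ρ = 2r/(1 + r) = 2(0.69)/(1 + 0.69) = 1.380/1.69 = 0.8166 → 0.82
T̂ = 0.82(165) + 0.18(149.2) = 135.30 + 26.856 = 162.156 → 162.16

162.16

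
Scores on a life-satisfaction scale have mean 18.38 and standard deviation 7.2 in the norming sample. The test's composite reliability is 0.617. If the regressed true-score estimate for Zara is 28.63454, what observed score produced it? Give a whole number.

35

T̂ = ρX + (1 − ρ)μ  ⇒  X = (T̂ − (1 − ρ)μ) / ρ
X = (28.63454 − 0.383 × 18.38) / 0.617 = (28.63454 − 7.03954) / 0.617 = 21.59500 / 0.617 = 35.00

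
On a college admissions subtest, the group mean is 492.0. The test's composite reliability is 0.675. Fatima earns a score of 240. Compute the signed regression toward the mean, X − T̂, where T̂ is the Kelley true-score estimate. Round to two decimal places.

T̂ = ρX + (1 − ρ)μ
  = 0.675 × 240 + 0.325 × 492.0
  = 162.000 + 159.9000
  = 321.9000
  ≈ 321.900
X − T̂ = 240 − 321.900 = -81.900 → -81.90

-81.90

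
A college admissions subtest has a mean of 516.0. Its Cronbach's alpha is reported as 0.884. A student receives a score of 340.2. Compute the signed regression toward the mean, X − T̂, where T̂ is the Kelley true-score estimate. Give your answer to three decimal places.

-20.393

T̂ = 0.884(340.2) + 0.116(516.0) = 300.7368 + 59.8560 = 360.59280 → 360.5928
X − T̂ = 340.2 − 360.5928 = -20.3928 → -20.393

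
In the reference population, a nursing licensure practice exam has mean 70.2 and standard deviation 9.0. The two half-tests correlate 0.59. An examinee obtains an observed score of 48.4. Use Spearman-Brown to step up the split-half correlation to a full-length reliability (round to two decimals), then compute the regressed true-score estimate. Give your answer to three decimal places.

Spearman-Brown: ρ = 2r/(1 + r) = 2(0.59)/(1 + 0.59) = 1.180/1.59 = 0.7421 → 0.74
T̂ = 0.74(48.4) + 0.26(70.2) = 35.816 + 18.252 = 54.0680 → 54.068

54.068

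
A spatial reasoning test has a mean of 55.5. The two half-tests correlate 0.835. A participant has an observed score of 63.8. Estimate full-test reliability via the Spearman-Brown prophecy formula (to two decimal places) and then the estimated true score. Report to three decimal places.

Spearman-Brown: ρ = 2r/(1 + r) = 2(0.835)/(1 + 0.835) = 1.6700/1.835 = 0.9101 → 0.91
Regress the observed score toward the mean by the unreliability: T̂ = 0.91·63.8 + 0.09·55.5 = 58.058 + 4.995 = 63.0530.

63.053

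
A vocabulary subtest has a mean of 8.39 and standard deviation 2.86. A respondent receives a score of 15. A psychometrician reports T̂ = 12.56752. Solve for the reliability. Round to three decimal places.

0.632

T̂ = ρX + (1 − ρ)μ  ⇒  T̂ − μ = ρ(X − μ)
ρ = (T̂ − μ)/(X − μ) = (12.56752 − 8.39) / (15 − 8.39) = 4.17752 / 6.61 = 0.63200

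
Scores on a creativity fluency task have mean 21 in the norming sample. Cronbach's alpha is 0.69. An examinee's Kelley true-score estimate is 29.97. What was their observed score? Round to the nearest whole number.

34

T̂ = ρX + (1 − ρ)μ  ⇒  X = (T̂ − (1 − ρ)μ) / ρ
X = (29.97 − 0.31 × 21) / 0.69 = (29.97 − 6.51) / 0.69 = 23.46 / 0.69 = 34.00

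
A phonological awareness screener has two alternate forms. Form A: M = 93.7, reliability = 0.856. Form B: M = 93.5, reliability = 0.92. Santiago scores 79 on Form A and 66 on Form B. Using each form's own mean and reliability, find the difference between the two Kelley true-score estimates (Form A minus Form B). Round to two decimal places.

T̂_A = 0.856(79) + 0.144(93.7) = 81.1168
T̂_B = 0.92(66) + 0.08(93.5) = 68.2000
T̂_A − T̂_B = 12.9168

12.92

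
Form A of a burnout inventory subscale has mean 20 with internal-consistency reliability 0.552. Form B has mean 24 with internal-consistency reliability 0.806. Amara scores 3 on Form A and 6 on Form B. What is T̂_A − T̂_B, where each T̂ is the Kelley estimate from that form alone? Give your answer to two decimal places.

T̂_A = 0.552(3) + 0.448(20) = 10.6160
T̂_B = 0.806(6) + 0.194(24) = 9.4920
T̂_A − T̂_B = 1.1240

1.12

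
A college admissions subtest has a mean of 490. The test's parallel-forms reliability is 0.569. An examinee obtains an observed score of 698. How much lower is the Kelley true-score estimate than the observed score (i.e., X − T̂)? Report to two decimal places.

89.65

T̂ = ρX + (1 − ρ)μ
  = 0.569 × 698 + 0.431 × 490
  = 397.162 + 211.190
  = 608.3520
  ≈ 608.352
X − T̂ = 698 − 608.352 = 89.648 → 89.65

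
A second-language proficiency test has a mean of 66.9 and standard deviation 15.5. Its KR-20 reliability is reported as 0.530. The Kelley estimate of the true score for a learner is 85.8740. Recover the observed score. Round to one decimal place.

102.7

T̂ = ρX + (1 − ρ)μ  ⇒  X = (T̂ − (1 − ρ)μ) / ρ
X = (85.8740 − 0.470 × 66.9) / 0.530 = (85.8740 − 31.4430) / 0.530 = 54.4310 / 0.530 = 102.700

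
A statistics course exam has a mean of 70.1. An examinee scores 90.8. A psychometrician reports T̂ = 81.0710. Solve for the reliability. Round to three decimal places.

0.530

T̂ = ρX + (1 − ρ)μ  ⇒  T̂ − μ = ρ(X − μ)
ρ = (T̂ − μ)/(X − μ) = (81.0710 − 70.1) / (90.8 − 70.1) = 10.9710 / 20.7 = 0.53000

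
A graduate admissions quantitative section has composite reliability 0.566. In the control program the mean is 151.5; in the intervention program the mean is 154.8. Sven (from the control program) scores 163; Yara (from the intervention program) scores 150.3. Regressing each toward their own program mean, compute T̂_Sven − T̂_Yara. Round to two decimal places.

5.76

T̂_Sven = 0.566(163) + 0.434(151.5) = 158.0090
T̂_Yara = 0.566(150.3) + 0.434(154.8) = 152.2530
Difference = 158.0090 − 152.2530 = 5.7560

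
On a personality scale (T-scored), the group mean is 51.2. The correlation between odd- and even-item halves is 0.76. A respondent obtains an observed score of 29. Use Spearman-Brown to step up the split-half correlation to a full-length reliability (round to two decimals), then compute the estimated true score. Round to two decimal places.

32.11

Spearman-Brown: ρ = 2r/(1 + r) = 2(0.76)/(1 + 0.76) = 1.520/1.76 = 0.8636 → 0.86
T̂ = 0.86(29) + 0.14(51.2) = 24.94 + 7.168 = 32.108 → 32.11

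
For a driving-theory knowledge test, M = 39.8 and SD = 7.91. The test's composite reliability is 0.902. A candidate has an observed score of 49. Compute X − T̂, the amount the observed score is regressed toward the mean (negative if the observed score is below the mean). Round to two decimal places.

0.90

T̂ = ρX + (1 − ρ)μ
  = 0.902 × 49 + 0.098 × 39.8
  = 44.198 + 3.9004
  = 48.0984
  ≈ 48.098
X − T̂ = 49 − 48.098 = 0.902 → 0.90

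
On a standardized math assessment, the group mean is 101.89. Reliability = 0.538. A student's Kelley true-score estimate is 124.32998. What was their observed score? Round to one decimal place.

143.6

T̂ = ρX + (1 − ρ)μ  ⇒  X = (T̂ − (1 − ρ)μ) / ρ
X = (124.32998 − 0.462 × 101.89) / 0.538 = (124.32998 − 47.07318) / 0.538 = 77.25680 / 0.538 = 143.600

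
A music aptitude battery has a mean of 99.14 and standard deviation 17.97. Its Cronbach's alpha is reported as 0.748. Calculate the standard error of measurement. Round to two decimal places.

SEM = SD · √(1 − ρ) = 17.97 × √0.252 = 17.97 × 0.5020 = 9.021

9.02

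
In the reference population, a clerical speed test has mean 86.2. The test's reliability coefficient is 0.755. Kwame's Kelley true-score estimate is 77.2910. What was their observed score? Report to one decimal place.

74.4

T̂ = ρX + (1 − ρ)μ  ⇒  X = (T̂ − (1 − ρ)μ) / ρ
X = (77.2910 − 0.245 × 86.2) / 0.755 = (77.2910 − 21.1190) / 0.755 = 56.1720 / 0.755 = 74.400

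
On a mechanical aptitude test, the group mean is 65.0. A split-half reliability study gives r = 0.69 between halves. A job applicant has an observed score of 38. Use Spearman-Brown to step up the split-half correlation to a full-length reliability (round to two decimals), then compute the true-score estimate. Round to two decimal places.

42.86

Spearman-Brown: ρ = 2r/(1 + r) = 2(0.69)/(1 + 0.69) = 1.380/1.69 = 0.8166 → 0.82
T̂ = 0.82(38) + 0.18(65.0) = 31.16 + 11.700 = 42.860 → 42.86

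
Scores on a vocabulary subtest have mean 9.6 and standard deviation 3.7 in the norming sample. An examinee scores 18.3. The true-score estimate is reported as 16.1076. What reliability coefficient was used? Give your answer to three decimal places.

T̂ = ρX + (1 − ρ)μ  ⇒  T̂ − μ = ρ(X − μ)
ρ = (T̂ − μ)/(X − μ) = (16.1076 − 9.6) / (18.3 − 9.6) = 6.5076 / 8.7 = 0.74800

0.748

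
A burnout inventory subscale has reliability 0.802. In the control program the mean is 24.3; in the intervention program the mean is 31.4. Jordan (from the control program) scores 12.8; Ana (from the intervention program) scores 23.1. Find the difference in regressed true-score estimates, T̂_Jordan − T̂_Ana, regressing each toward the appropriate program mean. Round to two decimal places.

-9.67

T̂_Jordan = 0.802(12.8) + 0.198(24.3) = 15.0770
T̂_Ana = 0.802(23.1) + 0.198(31.4) = 24.7434
Difference = 15.0770 − 24.7434 = -9.6664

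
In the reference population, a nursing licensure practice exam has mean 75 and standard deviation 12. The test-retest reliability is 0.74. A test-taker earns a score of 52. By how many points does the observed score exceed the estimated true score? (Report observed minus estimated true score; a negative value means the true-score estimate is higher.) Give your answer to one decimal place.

-6.0

T̂ = 0.74(52) + 0.26(75) = 38.48 + 19.50 = 57.980 → 57.98
X − T̂ = 52 − 57.98 = -5.98 → -6.0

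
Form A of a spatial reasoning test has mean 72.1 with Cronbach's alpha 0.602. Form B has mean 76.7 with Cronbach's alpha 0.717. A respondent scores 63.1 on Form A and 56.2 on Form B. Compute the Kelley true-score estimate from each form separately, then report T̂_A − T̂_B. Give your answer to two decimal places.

T̂_A = 0.602(63.1) + 0.398(72.1) = 66.6820
T̂_B = 0.717(56.2) + 0.283(76.7) = 62.0015
T̂_A − T̂_B = 4.6805

4.68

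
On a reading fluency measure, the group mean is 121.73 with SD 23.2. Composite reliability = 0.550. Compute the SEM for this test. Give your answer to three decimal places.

SEM = SD · √(1 − ρ) = 23.2 × √0.450 = 23.2 × 0.6708 = 15.5630

15.563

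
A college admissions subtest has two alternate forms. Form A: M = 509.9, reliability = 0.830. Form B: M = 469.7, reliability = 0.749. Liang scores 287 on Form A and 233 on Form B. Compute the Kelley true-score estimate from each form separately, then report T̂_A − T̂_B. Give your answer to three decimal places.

T̂_A = 0.830(287) + 0.170(509.9) = 324.89300
T̂_B = 0.749(233) + 0.251(469.7) = 292.41170
T̂_A − T̂_B = 32.48130

32.481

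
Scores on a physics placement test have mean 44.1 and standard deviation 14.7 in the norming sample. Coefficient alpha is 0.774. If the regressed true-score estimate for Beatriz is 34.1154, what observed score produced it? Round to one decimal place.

31.2

T̂ = ρX + (1 − ρ)μ  ⇒  X = (T̂ − (1 − ρ)μ) / ρ
X = (34.1154 − 0.226 × 44.1) / 0.774 = (34.1154 − 9.9666) / 0.774 = 24.1488 / 0.774 = 31.200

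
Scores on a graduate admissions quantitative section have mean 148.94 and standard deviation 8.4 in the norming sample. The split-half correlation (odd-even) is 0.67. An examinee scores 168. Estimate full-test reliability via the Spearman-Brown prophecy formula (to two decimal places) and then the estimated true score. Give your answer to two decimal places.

Spearman-Brown: ρ = 2r/(1 + r) = 2(0.67)/(1 + 0.67) = 1.340/1.67 = 0.8024 → 0.80
Kelley's formula gives T̂ = 0.80·168 + 0.20·148.94 = 134.40 + 29.7880 = 164.188.

164.19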